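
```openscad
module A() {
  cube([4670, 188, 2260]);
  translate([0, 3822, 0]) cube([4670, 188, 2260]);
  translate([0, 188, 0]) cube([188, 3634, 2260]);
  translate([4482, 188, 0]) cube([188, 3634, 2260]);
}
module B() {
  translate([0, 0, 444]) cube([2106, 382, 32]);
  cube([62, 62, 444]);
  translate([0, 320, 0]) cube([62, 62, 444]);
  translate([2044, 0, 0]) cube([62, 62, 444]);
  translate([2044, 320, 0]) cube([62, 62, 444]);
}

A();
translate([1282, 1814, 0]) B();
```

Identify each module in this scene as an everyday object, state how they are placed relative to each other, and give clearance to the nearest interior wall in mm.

Clearances: x = 1094, y = 1626; minimum 1094 mm.

A is a house frame. B is a bench. The bench sits inside the house frame, centred. The clearance to the nearest interior wall is 1094 mm.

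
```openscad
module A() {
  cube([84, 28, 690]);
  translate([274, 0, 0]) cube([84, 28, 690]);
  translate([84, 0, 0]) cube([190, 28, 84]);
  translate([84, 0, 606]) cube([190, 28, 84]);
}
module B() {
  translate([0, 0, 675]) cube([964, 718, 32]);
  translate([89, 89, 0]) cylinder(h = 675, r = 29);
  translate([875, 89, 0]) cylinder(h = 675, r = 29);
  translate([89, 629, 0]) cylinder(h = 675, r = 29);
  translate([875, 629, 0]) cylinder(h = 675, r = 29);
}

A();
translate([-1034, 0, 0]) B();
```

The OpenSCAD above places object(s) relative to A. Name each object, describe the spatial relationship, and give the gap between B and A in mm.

The table's nearest face is 70 mm from the picture frame's −x face.

A is a picture frame. B is a table. The table is on the floor beside the picture frame on its −x side. The gap between the table and the picture frame is 70 mm.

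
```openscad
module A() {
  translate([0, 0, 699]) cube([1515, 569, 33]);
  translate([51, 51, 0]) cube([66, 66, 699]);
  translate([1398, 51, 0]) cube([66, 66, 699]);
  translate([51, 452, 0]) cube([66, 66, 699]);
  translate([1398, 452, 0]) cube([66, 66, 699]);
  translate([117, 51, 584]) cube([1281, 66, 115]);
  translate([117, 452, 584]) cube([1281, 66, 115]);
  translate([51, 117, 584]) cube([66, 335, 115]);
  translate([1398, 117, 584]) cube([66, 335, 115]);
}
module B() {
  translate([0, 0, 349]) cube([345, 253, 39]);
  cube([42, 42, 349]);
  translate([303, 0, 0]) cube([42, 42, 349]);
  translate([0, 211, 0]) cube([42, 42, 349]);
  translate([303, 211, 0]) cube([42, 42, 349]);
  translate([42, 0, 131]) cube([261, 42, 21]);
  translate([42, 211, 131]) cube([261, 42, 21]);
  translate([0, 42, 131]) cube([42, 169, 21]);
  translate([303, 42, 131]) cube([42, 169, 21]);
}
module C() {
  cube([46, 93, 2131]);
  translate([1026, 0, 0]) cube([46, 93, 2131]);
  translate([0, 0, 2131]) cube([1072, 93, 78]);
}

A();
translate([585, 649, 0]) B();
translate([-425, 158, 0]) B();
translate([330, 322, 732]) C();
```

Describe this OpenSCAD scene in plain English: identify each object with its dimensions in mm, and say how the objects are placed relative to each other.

A is a rectangular dining table. The top is 1515×569×33 mm with its upper surface at z = 732 mm. It stands on four 66×66 mm square legs, each inset 51 mm from the nearest pair of top edges, running from the floor to the underside of the top. Four apron rails, 66 mm thick and 115 mm tall, run between adjacent legs with their top edges flush with the underside of the top and their outer faces flush with the legs' outer faces.

B is a four-legged stool. The seat is a 345×253×39 mm slab whose top surface is at z = 388 mm; four square legs, each 42×42 mm in cross-section, run from the floor (z = 0) to the underside of the seat, each flush with a corner of the seat. Four stretchers, 42 mm wide and 21 mm tall, connect adjacent legs with their undersides at z = 131 mm, each running between the inner faces of the legs it joins and aligned with the legs' outer faces on the other axis.

C is a rectangular door frame: two vertical jambs of 46×93 mm section, 2131 mm tall, with a clear opening 980 mm wide between their inner faces. A header 78 mm tall and 93 mm deep lies on top of the jambs and spans the full outside width.

Two stools sit around the table at the +y, −x sides. The door frame is on top of the table.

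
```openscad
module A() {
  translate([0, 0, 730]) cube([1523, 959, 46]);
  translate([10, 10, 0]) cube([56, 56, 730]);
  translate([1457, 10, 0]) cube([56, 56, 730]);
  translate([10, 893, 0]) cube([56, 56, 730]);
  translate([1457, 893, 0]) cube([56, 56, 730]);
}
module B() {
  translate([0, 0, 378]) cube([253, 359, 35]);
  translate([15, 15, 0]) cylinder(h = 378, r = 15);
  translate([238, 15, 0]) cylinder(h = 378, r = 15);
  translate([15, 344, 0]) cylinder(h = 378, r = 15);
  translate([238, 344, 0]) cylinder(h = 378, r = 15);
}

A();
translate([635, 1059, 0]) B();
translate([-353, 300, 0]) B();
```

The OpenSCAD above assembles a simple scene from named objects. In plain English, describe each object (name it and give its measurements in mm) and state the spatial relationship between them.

A is a table: top 1523 mm (x) × 959 mm (y), 46 mm thick, upper face at z = 776 mm, on four 56×56 mm square legs, each inset 10 mm from the nearest pair of top edges, running from z = 0 to the bottom of the top.

B is a simple wooden stool: a rectangular seat 253 mm (x) by 359 mm (y), 35 mm thick, top face at z = 413 mm, on four round legs, each 30 mm in diameter. The legs rest on z = 0, each leg's axis is inset half a diameter from the nearest pair of seat edges (so the leg's bounding box is flush with the corner).

Two stools sit around the table at the +y, −x sides.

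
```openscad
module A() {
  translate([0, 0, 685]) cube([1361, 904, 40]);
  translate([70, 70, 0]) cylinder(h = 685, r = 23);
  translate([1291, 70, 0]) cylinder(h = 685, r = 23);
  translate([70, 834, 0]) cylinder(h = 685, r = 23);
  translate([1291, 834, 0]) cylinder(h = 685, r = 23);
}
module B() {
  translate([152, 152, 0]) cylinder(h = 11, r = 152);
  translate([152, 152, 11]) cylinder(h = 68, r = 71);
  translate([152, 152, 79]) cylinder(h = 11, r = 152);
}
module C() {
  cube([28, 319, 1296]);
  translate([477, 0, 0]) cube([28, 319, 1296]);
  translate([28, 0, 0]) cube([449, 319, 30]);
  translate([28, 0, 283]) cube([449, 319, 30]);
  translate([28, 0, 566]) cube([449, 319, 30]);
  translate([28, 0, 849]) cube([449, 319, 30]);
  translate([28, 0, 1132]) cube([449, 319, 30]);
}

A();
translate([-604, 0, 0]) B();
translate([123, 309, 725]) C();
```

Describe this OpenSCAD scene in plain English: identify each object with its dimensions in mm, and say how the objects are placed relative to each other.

A is a table: top 1361 mm (x) × 904 mm (y), 40 mm thick, upper face at z = 725 mm, on four round legs of 46 mm diameter, each leg's bounding box inset 47 mm from the nearest pair of top edges, running from z = 0 to the bottom of the top.

B is a spool: two coaxial disc flanges of radius 152 mm and thickness 11 mm, joined by a core cylinder of radius 71 mm and height 68 mm. The lower flange rests on z = 0 and the three cylinders share a vertical axis.

C is an open bookshelf. Two side panels, each 28 mm thick, 319 mm deep and 1296 mm tall, stand 505 mm apart (outside-to-outside). Between them sit 5 shelves, each 30 mm thick and 319 mm deep, spanning the full gap between the sides. The bottom shelf rests on the floor (its underside at z = 0) and the clear gap between one shelf's top and the next shelf's underside is 253 mm.

The spool is on the floor beside the table on its −x side. The bookshelf is on top of the table.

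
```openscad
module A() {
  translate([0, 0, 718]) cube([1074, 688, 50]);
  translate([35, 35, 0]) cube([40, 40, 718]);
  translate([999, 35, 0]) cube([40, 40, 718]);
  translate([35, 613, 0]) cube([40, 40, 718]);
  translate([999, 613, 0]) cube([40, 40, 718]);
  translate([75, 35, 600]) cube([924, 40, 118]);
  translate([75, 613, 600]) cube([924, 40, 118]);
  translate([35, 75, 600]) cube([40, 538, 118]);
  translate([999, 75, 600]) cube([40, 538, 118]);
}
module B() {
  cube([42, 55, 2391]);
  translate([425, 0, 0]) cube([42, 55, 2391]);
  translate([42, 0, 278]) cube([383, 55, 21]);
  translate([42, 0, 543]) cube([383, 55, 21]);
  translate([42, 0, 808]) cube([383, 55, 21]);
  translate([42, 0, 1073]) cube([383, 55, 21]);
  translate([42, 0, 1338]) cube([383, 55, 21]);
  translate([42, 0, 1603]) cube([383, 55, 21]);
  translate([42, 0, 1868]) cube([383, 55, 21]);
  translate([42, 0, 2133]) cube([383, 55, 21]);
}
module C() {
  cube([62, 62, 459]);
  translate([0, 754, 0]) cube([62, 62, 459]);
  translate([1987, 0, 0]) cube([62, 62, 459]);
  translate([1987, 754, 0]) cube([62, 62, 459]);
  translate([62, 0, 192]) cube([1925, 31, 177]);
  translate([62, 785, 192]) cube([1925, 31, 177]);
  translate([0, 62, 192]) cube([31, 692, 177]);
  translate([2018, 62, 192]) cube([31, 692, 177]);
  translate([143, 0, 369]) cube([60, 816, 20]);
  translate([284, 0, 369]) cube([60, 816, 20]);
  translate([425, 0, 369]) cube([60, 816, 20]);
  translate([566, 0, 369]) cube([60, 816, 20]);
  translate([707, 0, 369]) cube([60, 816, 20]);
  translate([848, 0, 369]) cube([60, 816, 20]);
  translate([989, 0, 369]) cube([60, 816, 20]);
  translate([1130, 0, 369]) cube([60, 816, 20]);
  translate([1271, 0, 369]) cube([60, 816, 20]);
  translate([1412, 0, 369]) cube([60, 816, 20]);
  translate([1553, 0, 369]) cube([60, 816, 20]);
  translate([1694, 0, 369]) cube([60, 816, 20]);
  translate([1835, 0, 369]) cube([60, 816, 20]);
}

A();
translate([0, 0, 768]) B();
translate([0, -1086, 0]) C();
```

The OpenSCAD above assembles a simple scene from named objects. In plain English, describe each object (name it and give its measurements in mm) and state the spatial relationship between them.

A is a table: top 1074 mm (x) × 688 mm (y), 50 mm thick, upper face at z = 768 mm, on four 40×40 mm square legs, each inset 35 mm from the nearest pair of top edges, running from z = 0 to the bottom of the top. Four apron rails, 40 mm thick and 118 mm tall, run between adjacent legs with their top edges flush with the underside of the top and their outer faces flush with the legs' outer faces.

B is a wooden ladder with two side rails of 42×55 mm section and 2391 mm height, set 467 mm apart overall. Between them run 8 rectangular rungs (55 mm deep, 21 mm thick), front faces flush with the rails' −y face. The bottom of the first rung is 278 mm above the floor and each subsequent rung is 265 mm higher than the one below.

C is a bed frame 2049 mm long (x) by 816 mm wide (y). Four 62×62 mm corner posts, 459 mm tall, at the corners of the footprint. Four rails of 31 mm thickness and 177 mm height run between adjacent posts with their undersides at z = 192 mm, their outer faces flush with the outside of the frame (the two x-running rails run between the posts' inner faces; the two y-running rails run between the posts' inner faces). 13 slats, each 60 mm wide (x) and 20 mm thick, lie across the top of the two x-running rails, running the full 816 mm width of the frame in y; the slats are evenly spaced along x between the inner faces of the end posts with equal gaps (rounded down to the nearest mm) at the −x end and between each pair — any rounding remainder accumulates at the +x end.

The ladder is on top of the table. The bed frame is on the floor beside the table on its −y side.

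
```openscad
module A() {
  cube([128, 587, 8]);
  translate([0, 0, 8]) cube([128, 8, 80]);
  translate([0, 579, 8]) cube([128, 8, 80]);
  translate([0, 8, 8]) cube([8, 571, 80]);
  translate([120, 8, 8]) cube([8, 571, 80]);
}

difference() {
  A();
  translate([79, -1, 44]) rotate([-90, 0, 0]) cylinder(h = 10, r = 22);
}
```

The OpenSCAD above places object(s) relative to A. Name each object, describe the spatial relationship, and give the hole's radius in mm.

A is an open box. The open box has a circular hole through its front wall. The hole's radius is 22 mm.

The subtracted cylinder has r = 22 mm.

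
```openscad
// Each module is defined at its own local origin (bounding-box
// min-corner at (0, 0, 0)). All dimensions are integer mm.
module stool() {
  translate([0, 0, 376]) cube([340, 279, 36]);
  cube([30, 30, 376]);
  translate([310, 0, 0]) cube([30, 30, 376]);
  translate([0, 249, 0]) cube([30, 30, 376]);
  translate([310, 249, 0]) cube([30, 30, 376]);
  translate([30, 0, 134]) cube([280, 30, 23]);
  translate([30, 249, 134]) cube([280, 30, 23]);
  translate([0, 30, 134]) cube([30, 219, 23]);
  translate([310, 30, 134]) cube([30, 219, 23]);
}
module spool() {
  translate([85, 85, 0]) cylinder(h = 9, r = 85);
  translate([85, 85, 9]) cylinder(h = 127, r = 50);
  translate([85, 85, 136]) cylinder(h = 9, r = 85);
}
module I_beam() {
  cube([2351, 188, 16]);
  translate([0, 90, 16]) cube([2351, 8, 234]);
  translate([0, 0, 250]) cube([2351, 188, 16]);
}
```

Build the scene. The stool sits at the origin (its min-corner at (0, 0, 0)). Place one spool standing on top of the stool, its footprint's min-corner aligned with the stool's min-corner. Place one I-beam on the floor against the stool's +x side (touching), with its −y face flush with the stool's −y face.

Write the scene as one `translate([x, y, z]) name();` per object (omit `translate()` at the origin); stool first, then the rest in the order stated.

stool();
translate([0, 0, 412]) spool();
translate([340, 0, 0]) I_beam();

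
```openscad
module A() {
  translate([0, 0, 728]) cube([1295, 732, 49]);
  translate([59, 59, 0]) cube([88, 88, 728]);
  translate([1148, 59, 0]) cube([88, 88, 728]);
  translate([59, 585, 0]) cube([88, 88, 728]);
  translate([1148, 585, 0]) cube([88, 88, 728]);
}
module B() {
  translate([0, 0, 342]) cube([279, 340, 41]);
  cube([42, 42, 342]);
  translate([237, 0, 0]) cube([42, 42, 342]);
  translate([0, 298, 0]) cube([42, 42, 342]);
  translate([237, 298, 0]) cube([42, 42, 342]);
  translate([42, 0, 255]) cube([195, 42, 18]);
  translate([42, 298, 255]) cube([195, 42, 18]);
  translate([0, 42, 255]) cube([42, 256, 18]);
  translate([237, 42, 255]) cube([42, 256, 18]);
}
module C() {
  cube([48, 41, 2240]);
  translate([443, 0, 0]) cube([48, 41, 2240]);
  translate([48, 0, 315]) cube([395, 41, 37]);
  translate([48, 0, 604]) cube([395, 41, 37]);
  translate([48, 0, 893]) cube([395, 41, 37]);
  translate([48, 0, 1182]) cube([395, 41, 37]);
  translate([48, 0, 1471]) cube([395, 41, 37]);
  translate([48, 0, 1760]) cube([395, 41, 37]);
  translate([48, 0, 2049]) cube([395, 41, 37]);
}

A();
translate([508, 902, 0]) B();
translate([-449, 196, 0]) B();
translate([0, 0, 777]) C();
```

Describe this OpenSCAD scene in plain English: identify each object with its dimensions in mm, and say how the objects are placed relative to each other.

A is a table: top 1295 mm (x) × 732 mm (y), 49 mm thick, upper face at z = 777 mm, on four 88×88 mm square legs, each inset 59 mm from the nearest pair of top edges, running from z = 0 to the bottom of the top.

B is a four-legged stool. The seat is a 279×340×41 mm slab whose top surface is at z = 383 mm; four square legs, each 42×42 mm in cross-section, run from the floor (z = 0) to the underside of the seat, each flush with a corner of the seat. Four stretchers, 42 mm wide and 18 mm tall, connect adjacent legs with their undersides at z = 255 mm, each running between the inner faces of the legs it joins and aligned with the legs' outer faces on the other axis.

C is a straight ladder. Two 48×41 mm vertical rails, 2240 mm tall, stand 491 mm apart (outside-to-outside) with their front faces coplanar on the −y side. 7 rungs, each 41 mm deep and 37 mm tall, span between the inner faces of the rails, front faces flush with the rails. The lowest rung's underside is at z = 315 mm and rungs are spaced 289 mm apart (underside to underside).

Two stools sit around the table at the +y, −x sides. The ladder is on top of the table.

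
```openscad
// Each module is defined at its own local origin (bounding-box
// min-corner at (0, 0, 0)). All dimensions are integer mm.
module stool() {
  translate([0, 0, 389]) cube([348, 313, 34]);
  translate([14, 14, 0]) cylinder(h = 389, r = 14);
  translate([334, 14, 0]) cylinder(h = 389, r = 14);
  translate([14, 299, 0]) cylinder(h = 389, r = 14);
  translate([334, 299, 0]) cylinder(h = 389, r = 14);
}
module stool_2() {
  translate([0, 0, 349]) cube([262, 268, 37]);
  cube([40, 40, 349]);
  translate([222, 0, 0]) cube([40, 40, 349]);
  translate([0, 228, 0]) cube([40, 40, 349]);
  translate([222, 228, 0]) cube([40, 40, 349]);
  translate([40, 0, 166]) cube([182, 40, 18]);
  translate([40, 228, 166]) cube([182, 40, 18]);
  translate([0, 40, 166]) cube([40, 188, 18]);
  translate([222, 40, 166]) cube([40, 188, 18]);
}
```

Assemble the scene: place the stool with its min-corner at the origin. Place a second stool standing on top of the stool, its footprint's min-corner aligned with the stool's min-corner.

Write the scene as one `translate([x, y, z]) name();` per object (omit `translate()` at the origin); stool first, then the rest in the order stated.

stool();
translate([0, 0, 423]) stool_2();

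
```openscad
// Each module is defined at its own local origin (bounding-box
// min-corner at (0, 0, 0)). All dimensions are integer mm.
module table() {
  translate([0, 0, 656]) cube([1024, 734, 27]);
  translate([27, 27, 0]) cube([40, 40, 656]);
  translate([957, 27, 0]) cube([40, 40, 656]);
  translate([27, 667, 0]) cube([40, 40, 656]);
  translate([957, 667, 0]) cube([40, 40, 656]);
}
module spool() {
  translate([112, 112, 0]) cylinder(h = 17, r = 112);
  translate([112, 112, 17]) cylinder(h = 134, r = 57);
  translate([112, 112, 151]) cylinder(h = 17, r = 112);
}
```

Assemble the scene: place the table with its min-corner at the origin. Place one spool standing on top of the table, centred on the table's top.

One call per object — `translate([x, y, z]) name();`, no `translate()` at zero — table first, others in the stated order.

table();
translate([400, 255, 683]) spool();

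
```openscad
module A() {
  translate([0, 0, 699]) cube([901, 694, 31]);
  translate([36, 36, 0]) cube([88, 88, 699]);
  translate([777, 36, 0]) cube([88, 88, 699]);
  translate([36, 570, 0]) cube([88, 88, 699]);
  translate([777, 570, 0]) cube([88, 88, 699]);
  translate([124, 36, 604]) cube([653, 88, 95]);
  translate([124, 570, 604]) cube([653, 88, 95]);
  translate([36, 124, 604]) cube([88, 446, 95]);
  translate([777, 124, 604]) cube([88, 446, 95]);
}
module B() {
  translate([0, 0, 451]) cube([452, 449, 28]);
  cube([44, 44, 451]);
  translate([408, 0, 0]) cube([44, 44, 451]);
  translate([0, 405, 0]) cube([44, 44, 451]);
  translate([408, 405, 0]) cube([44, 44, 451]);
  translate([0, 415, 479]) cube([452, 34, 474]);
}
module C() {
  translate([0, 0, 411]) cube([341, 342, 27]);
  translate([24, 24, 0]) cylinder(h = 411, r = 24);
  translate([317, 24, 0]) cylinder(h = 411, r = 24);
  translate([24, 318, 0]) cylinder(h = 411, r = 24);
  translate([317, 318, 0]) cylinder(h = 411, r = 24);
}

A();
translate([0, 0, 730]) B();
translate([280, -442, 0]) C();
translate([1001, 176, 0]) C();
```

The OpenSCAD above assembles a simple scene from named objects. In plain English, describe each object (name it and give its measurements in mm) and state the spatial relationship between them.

A is a rectangular dining table. The top is 901×694×31 mm with its upper surface at z = 730 mm. It stands on four 88×88 mm square legs, each inset 36 mm from the nearest pair of top edges, running from the floor to the underside of the top. Four apron rails, 88 mm thick and 95 mm tall, run between adjacent legs with their top edges flush with the underside of the top and their outer faces flush with the legs' outer faces.

B is a chair. The seat is a 452×449×28 mm slab with its top at z = 479 mm, on four 44×44 mm corner legs (flush with the seat edges, standing on z = 0). A flat backrest 34 mm thick, 474 mm tall, spans the full seat width and rises from the seat top along its +y edge, rear face flush with the rear of the seat.

C is a four-legged stool. The seat is 341×342 mm, 27 mm thick, top at z = 438 mm. It stands on four round legs, each 48 mm in diameter, from z = 0 to the seat underside, each leg's axis is inset half a diameter from the nearest pair of seat edges (so the leg's bounding box is flush with the corner).

The chair is on top of the table. Two stools sit around the table at the −y, +x sides.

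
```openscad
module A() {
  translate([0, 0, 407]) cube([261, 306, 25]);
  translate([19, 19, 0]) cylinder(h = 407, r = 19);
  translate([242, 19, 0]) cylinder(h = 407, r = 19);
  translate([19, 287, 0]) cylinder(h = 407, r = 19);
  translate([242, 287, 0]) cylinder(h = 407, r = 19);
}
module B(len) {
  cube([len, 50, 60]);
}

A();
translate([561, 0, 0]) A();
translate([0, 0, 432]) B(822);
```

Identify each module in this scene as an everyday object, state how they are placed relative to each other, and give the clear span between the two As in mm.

Second stool starts at x = 561; first ends at x = 261; clear span = 561 − 261 = 300 mm.

A is a stool. B is a beam. A beam spans the tops of two stools. The clear span between the two stools is 300 mm.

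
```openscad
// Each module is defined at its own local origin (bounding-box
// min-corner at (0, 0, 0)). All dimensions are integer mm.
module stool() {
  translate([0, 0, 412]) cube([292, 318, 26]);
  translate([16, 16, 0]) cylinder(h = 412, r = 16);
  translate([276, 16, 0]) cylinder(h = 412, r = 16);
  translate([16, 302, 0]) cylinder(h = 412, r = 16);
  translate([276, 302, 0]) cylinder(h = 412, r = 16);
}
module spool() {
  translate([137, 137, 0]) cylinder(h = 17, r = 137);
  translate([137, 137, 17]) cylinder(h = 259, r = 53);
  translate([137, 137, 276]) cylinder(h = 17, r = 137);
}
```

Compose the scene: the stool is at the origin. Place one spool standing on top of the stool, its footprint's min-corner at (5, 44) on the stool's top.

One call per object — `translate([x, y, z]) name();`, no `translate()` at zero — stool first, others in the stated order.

stool();
translate([5, 44, 438]) spool();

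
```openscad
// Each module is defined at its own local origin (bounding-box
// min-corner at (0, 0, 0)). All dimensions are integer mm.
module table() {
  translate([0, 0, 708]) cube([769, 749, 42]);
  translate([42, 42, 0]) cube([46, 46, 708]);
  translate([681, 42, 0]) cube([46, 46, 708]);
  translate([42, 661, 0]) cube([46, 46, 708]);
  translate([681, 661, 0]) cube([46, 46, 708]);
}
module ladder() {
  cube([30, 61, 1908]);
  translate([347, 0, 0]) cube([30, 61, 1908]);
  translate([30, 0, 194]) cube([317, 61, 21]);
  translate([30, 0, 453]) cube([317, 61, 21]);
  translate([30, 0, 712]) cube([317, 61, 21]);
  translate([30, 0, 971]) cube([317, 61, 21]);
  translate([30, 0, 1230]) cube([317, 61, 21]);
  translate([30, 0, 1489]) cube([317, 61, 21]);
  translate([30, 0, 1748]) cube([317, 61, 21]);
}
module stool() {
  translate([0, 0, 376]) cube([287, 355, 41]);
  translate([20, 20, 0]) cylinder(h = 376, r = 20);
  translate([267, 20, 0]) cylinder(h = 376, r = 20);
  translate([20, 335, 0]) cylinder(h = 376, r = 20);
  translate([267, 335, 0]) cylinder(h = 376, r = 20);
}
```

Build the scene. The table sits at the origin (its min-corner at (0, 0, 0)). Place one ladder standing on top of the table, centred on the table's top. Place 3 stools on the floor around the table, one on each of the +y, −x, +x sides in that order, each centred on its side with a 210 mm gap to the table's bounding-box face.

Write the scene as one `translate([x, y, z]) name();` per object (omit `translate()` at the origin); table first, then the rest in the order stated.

table();
translate([196, 344, 750]) ladder();
translate([241, 959, 0]) stool();
translate([-497, 197, 0]) stool();
translate([979, 197, 0]) stool();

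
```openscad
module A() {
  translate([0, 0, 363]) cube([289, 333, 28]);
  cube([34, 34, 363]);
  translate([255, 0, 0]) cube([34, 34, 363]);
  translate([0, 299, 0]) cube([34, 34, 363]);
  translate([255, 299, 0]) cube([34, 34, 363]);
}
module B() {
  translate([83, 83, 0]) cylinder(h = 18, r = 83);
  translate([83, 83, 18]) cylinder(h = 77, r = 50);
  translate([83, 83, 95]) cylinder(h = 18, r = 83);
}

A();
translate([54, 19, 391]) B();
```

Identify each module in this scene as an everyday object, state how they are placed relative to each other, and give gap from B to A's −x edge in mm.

The spool's min-x is at 54; the stool's min-x is 0; gap = 54 mm.

A is a stool. B is a spool. The spool is on top of the stool. The gap from the spool to the stool's −x edge is 54 mm.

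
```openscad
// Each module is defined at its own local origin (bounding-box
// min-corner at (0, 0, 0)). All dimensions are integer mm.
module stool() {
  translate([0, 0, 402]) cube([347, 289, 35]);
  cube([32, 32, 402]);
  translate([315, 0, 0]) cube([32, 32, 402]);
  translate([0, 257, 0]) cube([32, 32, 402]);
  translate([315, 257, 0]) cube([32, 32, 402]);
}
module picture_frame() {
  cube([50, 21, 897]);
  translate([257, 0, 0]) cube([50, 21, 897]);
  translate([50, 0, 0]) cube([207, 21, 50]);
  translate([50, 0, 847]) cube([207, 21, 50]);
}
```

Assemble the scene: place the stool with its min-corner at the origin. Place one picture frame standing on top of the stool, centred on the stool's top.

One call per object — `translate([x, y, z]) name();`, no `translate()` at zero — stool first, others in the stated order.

stool();
translate([20, 134, 437]) picture_frame();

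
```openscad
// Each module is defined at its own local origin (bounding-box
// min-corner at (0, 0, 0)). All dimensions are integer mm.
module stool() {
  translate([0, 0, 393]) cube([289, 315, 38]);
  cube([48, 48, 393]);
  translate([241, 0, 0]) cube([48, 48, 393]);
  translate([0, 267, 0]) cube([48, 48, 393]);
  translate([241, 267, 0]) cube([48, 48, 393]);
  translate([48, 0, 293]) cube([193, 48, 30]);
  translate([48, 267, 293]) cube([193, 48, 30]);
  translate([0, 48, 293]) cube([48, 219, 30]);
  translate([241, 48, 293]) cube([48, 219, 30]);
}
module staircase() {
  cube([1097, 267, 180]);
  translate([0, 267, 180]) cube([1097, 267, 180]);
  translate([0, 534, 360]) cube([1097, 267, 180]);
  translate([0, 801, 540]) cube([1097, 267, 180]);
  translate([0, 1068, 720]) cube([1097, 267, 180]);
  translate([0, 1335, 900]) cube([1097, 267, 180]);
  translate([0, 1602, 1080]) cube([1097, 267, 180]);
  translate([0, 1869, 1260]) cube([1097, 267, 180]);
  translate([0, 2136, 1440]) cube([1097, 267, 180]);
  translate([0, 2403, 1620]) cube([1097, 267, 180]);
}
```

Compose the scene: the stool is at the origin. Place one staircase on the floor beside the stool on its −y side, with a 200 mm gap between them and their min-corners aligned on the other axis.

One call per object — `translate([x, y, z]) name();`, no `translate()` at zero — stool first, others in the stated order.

stool();
translate([0, -2870, 0]) staircase();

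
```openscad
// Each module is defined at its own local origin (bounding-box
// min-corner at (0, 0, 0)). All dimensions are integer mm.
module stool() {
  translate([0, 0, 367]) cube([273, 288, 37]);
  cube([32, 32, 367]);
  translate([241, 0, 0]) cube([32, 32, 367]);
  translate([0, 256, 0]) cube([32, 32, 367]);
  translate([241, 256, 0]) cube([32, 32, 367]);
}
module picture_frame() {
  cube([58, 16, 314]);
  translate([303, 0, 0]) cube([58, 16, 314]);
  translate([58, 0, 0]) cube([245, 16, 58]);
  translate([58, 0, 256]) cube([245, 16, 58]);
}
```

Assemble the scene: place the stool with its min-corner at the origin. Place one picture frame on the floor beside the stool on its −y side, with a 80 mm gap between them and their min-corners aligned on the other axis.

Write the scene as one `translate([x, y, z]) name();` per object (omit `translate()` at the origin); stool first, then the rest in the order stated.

stool();
translate([0, -96, 0]) picture_frame();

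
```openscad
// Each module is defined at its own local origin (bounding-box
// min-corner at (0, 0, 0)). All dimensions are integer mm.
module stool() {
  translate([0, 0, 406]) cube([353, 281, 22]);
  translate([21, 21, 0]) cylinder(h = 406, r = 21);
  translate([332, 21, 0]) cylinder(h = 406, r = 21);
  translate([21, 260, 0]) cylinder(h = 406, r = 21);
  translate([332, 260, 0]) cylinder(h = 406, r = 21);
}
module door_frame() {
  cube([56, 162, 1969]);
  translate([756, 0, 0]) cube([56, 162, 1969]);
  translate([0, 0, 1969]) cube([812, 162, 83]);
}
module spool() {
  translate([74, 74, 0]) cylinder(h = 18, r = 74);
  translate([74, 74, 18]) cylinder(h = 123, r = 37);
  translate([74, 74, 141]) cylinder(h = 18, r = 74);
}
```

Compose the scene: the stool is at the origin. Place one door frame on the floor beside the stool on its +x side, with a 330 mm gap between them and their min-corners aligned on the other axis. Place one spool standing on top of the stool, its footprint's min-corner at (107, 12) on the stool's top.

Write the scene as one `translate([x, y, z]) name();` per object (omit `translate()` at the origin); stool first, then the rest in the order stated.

stool();
translate([683, 0, 0]) door_frame();
translate([107, 12, 428]) spool();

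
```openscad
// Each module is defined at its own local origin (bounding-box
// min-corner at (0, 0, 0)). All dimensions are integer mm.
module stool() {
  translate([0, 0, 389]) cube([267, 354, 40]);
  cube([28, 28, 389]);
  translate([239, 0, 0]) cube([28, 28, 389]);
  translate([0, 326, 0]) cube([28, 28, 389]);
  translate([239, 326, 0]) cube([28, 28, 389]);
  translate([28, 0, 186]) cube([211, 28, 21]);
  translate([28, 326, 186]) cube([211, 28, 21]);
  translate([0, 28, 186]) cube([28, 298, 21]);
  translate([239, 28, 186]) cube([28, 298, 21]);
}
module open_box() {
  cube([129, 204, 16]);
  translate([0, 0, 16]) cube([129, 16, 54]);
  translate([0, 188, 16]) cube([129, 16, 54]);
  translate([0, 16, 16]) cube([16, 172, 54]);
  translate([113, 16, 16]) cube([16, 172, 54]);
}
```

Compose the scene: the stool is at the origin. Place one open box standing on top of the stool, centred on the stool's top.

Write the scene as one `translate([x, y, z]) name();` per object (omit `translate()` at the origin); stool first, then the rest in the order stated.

stool();
translate([69, 75, 429]) open_box();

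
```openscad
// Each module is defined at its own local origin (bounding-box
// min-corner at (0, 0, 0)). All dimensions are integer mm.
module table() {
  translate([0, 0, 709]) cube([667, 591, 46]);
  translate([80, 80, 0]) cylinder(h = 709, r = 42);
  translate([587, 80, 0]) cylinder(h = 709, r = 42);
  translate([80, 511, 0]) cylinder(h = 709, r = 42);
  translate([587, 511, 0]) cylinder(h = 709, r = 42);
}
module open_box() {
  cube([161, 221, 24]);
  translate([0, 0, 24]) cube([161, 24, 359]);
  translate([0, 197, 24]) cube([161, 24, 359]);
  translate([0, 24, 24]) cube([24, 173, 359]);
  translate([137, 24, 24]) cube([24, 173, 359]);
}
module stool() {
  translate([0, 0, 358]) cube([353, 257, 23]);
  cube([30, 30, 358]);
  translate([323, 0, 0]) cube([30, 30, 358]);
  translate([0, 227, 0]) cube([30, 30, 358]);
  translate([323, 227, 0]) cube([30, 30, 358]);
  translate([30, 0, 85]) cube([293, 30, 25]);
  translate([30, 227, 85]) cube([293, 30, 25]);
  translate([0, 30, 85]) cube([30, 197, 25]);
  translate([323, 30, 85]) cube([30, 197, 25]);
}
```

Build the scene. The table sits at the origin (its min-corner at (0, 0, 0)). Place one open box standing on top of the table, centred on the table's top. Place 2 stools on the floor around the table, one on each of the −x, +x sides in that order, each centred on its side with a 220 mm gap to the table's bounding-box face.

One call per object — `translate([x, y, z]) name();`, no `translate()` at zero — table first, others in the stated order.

table();
translate([253, 185, 755]) open_box();
translate([-573, 167, 0]) stool();
translate([887, 167, 0]) stool();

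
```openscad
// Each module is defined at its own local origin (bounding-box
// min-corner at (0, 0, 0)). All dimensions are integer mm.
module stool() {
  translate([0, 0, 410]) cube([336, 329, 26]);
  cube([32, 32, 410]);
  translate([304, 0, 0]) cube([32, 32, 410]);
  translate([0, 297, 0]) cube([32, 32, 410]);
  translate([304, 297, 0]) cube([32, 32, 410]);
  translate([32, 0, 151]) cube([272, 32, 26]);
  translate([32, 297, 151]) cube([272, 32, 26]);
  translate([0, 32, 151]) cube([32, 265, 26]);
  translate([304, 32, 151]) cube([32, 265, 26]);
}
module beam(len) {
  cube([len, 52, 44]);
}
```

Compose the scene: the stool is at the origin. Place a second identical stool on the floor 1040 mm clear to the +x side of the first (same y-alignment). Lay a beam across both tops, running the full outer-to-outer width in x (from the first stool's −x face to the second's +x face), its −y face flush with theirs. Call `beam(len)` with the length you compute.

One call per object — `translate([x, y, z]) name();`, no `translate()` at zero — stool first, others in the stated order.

stool();
translate([1376, 0, 0]) stool();
translate([0, 0, 436]) beam(1712);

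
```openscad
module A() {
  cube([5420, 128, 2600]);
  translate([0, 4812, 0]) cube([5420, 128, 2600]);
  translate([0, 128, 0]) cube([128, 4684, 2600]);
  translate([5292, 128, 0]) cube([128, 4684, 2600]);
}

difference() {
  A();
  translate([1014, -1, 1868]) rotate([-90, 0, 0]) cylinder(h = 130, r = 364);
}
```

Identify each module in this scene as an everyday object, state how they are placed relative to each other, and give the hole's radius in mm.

The subtracted cylinder has r = 364 mm.

A is a house frame. The house frame has a circular hole through its front wall. The hole's radius is 364 mm.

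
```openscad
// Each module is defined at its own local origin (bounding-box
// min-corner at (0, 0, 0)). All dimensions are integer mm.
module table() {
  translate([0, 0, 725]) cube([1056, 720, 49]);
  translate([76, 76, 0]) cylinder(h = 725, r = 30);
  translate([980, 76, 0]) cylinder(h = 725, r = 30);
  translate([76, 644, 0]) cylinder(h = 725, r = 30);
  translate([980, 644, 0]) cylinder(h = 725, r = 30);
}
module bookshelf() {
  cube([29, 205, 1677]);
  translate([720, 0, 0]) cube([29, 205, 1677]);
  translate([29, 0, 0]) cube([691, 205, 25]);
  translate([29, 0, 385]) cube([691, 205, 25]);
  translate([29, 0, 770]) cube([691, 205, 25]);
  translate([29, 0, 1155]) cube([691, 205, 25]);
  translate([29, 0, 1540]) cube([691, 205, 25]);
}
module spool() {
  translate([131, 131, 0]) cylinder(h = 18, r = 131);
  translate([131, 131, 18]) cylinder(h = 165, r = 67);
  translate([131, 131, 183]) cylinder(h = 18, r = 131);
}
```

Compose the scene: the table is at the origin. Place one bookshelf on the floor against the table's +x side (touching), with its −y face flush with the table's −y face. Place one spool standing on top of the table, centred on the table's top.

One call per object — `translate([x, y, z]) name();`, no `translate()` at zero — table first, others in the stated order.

table();
translate([1056, 0, 0]) bookshelf();
translate([397, 229, 774]) spool();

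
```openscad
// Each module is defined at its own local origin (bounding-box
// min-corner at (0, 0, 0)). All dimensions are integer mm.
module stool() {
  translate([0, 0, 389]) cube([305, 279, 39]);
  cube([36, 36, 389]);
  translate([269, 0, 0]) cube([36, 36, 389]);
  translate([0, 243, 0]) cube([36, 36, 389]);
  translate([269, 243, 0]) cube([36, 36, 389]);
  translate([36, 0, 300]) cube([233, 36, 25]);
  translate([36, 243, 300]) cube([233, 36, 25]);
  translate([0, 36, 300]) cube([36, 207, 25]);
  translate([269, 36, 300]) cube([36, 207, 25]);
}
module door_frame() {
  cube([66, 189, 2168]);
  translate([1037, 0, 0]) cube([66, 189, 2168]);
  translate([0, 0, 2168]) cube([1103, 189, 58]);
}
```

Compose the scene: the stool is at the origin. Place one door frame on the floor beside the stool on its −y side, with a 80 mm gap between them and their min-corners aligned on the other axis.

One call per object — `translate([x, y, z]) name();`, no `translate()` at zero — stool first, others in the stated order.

stool();
translate([0, -269, 0]) door_frame();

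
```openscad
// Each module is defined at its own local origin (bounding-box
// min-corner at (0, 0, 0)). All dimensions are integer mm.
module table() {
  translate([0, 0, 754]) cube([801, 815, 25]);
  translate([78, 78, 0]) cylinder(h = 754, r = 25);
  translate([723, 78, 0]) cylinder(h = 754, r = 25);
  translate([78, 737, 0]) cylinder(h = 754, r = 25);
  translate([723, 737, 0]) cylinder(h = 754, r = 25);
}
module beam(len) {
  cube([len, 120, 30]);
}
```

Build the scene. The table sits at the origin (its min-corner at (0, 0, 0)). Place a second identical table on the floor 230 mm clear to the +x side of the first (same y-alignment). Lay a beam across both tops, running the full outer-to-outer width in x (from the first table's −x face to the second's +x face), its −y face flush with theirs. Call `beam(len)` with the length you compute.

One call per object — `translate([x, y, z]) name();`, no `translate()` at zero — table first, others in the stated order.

table();
translate([1031, 0, 0]) table();
translate([0, 0, 779]) beam(1832);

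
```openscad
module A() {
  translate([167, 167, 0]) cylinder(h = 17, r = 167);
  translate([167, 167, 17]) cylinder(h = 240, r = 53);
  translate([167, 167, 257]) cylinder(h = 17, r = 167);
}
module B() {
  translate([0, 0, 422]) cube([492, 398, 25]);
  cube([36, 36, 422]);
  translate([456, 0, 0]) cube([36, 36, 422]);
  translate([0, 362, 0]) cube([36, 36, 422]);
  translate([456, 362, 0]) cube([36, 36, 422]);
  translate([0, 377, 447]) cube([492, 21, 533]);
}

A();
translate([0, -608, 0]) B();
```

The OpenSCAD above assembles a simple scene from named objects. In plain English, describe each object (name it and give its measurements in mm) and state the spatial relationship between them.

A is a spool: two coaxial disc flanges of radius 167 mm and thickness 17 mm, joined by a core cylinder of radius 53 mm and height 240 mm. The lower flange rests on z = 0 and the three cylinders share a vertical axis.

B is a chair. The seat is a 492×398×25 mm slab with its top at z = 447 mm, on four 36×36 mm corner legs (flush with the seat edges, standing on z = 0). A flat backrest 21 mm thick, 533 mm tall, spans the full seat width and rises from the seat top along its +y edge, rear face flush with the rear of the seat.

The chair is on the floor beside the spool on its −y side.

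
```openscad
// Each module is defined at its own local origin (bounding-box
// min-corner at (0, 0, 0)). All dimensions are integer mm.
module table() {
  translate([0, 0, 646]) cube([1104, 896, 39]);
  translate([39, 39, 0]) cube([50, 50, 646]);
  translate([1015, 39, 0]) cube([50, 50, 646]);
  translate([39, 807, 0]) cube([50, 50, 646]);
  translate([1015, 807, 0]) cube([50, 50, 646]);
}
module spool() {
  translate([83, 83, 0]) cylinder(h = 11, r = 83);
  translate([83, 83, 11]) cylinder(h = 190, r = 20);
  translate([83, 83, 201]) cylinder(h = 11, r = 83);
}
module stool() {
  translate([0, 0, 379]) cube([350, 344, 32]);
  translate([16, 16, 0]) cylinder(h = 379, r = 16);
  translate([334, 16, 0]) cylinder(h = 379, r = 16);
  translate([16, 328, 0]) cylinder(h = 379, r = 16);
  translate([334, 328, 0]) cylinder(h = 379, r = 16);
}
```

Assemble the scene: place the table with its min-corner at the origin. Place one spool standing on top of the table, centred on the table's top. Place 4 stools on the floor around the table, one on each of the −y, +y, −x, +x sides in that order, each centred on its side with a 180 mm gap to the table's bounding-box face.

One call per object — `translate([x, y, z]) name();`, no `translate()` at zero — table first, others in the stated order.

table();
translate([469, 365, 685]) spool();
translate([377, -524, 0]) stool();
translate([377, 1076, 0]) stool();
translate([-530, 276, 0]) stool();
translate([1284, 276, 0]) stool();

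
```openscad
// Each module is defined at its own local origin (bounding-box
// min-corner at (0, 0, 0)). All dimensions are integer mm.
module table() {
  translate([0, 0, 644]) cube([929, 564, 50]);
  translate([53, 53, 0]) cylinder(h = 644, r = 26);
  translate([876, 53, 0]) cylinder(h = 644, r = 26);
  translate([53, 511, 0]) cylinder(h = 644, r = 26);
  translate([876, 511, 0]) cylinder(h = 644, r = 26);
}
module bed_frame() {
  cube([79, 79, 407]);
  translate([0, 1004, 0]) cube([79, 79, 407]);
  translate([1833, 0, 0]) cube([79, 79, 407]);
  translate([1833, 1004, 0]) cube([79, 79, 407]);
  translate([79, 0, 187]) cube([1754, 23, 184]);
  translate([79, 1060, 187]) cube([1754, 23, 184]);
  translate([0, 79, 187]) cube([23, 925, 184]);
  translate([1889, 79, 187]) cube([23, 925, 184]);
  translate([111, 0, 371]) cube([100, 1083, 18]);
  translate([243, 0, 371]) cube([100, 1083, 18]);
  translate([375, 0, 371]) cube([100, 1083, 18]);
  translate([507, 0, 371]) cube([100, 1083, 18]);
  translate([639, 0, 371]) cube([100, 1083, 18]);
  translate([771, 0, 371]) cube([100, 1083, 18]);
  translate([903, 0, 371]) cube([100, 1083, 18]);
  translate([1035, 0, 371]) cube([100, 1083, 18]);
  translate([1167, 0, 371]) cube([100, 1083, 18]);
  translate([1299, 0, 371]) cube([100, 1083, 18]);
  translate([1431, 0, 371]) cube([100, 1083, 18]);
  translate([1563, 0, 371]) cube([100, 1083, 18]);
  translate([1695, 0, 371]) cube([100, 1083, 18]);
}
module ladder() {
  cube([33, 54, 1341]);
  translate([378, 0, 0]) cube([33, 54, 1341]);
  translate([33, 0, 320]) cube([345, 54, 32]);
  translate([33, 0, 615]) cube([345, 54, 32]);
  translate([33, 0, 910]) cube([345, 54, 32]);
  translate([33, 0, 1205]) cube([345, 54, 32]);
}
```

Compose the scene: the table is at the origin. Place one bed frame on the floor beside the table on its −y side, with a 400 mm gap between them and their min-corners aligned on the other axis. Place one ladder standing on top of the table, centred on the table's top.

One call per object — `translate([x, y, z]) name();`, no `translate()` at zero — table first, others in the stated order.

table();
translate([0, -1483, 0]) bed_frame();
translate([259, 255, 694]) ladder();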